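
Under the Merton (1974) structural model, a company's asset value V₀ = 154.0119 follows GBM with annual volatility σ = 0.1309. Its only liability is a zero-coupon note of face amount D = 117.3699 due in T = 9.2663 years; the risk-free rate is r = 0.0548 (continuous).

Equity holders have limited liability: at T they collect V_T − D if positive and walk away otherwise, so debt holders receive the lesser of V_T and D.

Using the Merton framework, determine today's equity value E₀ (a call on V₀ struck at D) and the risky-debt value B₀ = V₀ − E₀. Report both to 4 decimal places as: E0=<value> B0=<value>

E0=83.7665 B0=70.2454

Equity is a call on the firm's assets struck at D = 117.3699:
d₁ = [ln(V₀/D) + (r + σ²/2)T] / (σ√T)
   = [ln(154.0119/117.3699) + (0.0548 + 0.5·0.1309²)·9.2663] / (0.1309·√9.2663)
   = [0.271699 + 0.587181] / 0.398467 = 2.155460
d₂ = d₁ − σ√T = 2.155460 − 0.398467 = 1.756993
N(d₁) = 0.984437,  N(d₂) = 0.960540,  e^(−rT) = 0.601822
E₀ = V₀·N(d₁) − D·e^(−rT)·N(d₂)
   = 154.0119·0.984437 − 117.3699·0.601822·0.960540 = 83.766470
B₀ = V₀ − E₀ = 154.0119 − 83.766470 = 70.245430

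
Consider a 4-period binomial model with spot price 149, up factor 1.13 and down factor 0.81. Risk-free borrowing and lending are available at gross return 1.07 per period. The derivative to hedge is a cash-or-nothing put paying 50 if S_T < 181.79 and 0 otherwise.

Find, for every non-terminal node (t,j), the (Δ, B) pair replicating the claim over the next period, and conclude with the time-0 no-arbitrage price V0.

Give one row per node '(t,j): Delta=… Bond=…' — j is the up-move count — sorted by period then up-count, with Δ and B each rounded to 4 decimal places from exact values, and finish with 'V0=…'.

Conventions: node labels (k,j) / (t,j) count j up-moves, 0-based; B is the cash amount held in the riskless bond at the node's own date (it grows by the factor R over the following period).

(0,0): Delta=-0.4591 Bond=89.9341
(1,0): Delta=0.0000 Bond=40.8149
(1,1): Delta=-0.5351 Bond=109.0174
(2,0): Delta=0.0000 Bond=43.6719
(2,1): Delta=0.0000 Bond=43.6719
(2,2): Delta=-0.6236 Bond=133.4894
(3,0): Delta=0.0000 Bond=46.7290
(3,1): Delta=0.0000 Bond=46.7290
(3,2): Delta=0.0000 Bond=46.7290
(3,3): Delta=-0.7268 Bond=165.0117
V0=21.5210

No-arbitrage ⇒ martingale measure with p* = (R−d)/(u−d) = 0.8125.
Expiry values: V(4,0)=50.0000, V(4,1)=50.0000, V(4,2)=50.0000, V(4,3)=50.0000, V(4,4)=0.0000
Node (3,0) S=79.1847: V=(p*·50.0000+(1−p*)·50.0000)/1.07=46.7290; Δ=(50.0000−50.0000)/(89.4787−64.1396)=0.0000; B=V−Δ·S=46.7290
Node (3,1) S=110.4676: V=(p*·50.0000+(1−p*)·50.0000)/1.07=46.7290; Δ=(50.0000−50.0000)/(124.8283−89.4787)=0.0000; B=V−Δ·S=46.7290
Node (3,2) S=154.1091: V=(p*·50.0000+(1−p*)·50.0000)/1.07=46.7290; Δ=(50.0000−50.0000)/(174.1432−124.8283)=0.0000; B=V−Δ·S=46.7290
Node (3,3) S=214.9917: V=(p*·0.0000+(1−p*)·50.0000)/1.07=8.7617; Δ=(0.0000−50.0000)/(242.9406−174.1432)=-0.7268; B=V−Δ·S=165.0117
Node (2,0) S=97.7589: V=(p*·46.7290+(1−p*)·46.7290)/1.07=43.6719; Δ=(46.7290−46.7290)/(110.4676−79.1847)=0.0000; B=V−Δ·S=43.6719
Node (2,1) S=136.3797: V=(p*·46.7290+(1−p*)·46.7290)/1.07=43.6719; Δ=(46.7290−46.7290)/(154.1091−110.4676)=0.0000; B=V−Δ·S=43.6719
Node (2,2) S=190.2581: V=(p*·8.7617+(1−p*)·46.7290)/1.07=14.8416; Δ=(8.7617−46.7290)/(214.9917−154.1091)=-0.6236; B=V−Δ·S=133.4894
Node (1,0) S=120.6900: V=(p*·43.6719+(1−p*)·43.6719)/1.07=40.8149; Δ=(43.6719−43.6719)/(136.3797−97.7589)=0.0000; B=V−Δ·S=40.8149
Node (1,1) S=168.3700: V=(p*·14.8416+(1−p*)·43.6719)/1.07=18.9227; Δ=(14.8416−43.6719)/(190.2581−136.3797)=-0.5351; B=V−Δ·S=109.0174
Node (0,0) S=149.0000: V=(p*·18.9227+(1−p*)·40.8149)/1.07=21.5210; Δ=(18.9227−40.8149)/(168.3700−120.6900)=-0.4591; B=V−Δ·S=89.9341
Check: Δ(0,0)·S0 + B(0,0) = 21.5210 = V0.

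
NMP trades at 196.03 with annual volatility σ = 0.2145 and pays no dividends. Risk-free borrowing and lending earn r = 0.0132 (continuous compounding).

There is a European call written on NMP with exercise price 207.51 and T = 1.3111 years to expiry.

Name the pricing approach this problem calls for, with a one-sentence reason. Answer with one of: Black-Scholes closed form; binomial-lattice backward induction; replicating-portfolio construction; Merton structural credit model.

Key observation: a European claim on NMP (strike 207.51) — a lognormal (GBM) underlying with constant rate and volatility — has an exact closed-form value; no lattice or capital structure is involved.

framework: Black-Scholes closed form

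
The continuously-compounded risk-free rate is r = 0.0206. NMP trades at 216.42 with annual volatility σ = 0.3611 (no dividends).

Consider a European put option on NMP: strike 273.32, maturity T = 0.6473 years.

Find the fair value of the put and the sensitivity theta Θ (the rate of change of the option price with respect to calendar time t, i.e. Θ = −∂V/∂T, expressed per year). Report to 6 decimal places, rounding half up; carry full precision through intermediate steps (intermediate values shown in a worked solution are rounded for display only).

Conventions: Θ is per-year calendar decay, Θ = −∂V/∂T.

price = 62.311123
Θ = -11.526199

σ√T = 0.3611·√0.6473 = 0.290523
d₁ = (ln(S/K) + (r+σ²/2)T) / (σ√T) = (ln(216.42/273.32) + (0.0206+0.3611²/2)·0.6473) / 0.290523 = (-0.233422 + 0.055536) / 0.290523 = -0.612297
d₂ = d₁ − σ√T = -0.612297 − 0.290523 = -0.902819
e^{−rT} = 0.986754
N(−d₁) = 0.729829,  N(−d₂) = 0.816689
Put price V = K·e^{−rT}·N(−d₂) − S·N(−d₁) = 220.260768 − 157.949645 = 62.311123
φ(d₁) = (1/√(2π))·e^{−d₁²/2} = 0.330750
Θ = −S·φ(d₁)·σ/(2√T) + r·K·e^{−rT}·N(−d₂) = −16.063571 + 4.537372 = -11.526199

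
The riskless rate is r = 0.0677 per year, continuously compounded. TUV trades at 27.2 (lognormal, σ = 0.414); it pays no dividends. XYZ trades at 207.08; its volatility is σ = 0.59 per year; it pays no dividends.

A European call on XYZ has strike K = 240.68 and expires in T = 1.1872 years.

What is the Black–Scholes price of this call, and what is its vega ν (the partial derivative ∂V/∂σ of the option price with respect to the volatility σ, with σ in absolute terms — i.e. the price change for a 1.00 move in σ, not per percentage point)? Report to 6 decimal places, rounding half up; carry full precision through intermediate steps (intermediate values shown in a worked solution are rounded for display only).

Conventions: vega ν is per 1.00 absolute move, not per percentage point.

σ√T = 0.59·√1.1872 = 0.642856
d₁ = (ln(S/K) + (r+σ²/2)T) / (σ√T) = (ln(207.08/240.68) + (0.0677+0.59²/2)·1.1872) / 0.642856 = (-0.150363 + 0.287006) / 0.642856 = 0.212555
d₂ = d₁ − σ√T = 0.212555 − 0.642856 = -0.430301
e^{−rT} = 0.922772
N(d₁) = 0.584163,  N(d₂) = 0.333488
Call price V = S·N(d₁) − K·e^{−rT}·N(d₂) = 120.968492 − 74.065320 = 46.903173
φ(d₁) = (1/√(2π))·e^{−d₁²/2} = 0.390031
ν = S·φ(d₁)·√T = 88.003411

price = 46.903173
ν = 88.003411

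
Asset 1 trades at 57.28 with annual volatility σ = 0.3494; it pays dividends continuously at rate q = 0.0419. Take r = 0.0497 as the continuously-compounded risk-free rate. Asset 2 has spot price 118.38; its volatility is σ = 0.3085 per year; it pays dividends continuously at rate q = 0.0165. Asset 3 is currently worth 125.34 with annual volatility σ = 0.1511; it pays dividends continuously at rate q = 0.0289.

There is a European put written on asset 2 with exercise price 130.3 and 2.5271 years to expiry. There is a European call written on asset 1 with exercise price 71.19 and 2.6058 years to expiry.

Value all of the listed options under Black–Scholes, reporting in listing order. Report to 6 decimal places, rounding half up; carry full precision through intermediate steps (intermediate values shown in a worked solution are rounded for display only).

price(asset 2 put K=130.3) = 22.821767
price(asset 1 call K=71.19) = 7.793934

[asset 2 put K=130.3]
σ√T = 0.3085·√2.5271 = 0.490418
d₁ = (ln(S/K) + (r−q+σ²/2)T) / (σ√T) = (ln(118.38/130.3) + (0.0497−0.0165+0.3085²/2)·2.5271) / 0.490418 = (-0.095940 + 0.204155) / 0.490418 = 0.220659
d₂ = d₁ − σ√T = 0.220659 − 0.490418 = -0.269759
e^{−rT} = 0.881970
e^{−qT} = 0.959160
N(−d₁) = 0.412679,  N(−d₂) = 0.606327
price = K·e^{−rT}·N(−d₂) − S·e^{−qT}·N(−d₁) = 69.679581 − 46.857814 = 22.821767
[asset 1 call K=71.19]
σ√T = 0.3494·√2.6058 = 0.564019
d₁ = (ln(S/K) + (r−q+σ²/2)T) / (σ√T) = (ln(57.28/71.19) + (0.0497−0.0419+0.3494²/2)·2.6058) / 0.564019 = (-0.217401 + 0.179384) / 0.564019 = -0.067404
d₂ = d₁ − σ√T = -0.067404 − 0.564019 = -0.631423
e^{−rT} = 0.878527
e^{−qT} = 0.896566
N(d₁) = 0.473130,  N(d₂) = 0.263882
price = S·e^{−qT}·N(d₁) − K·e^{−rT}·N(d₂) = 24.297745 − 16.503811 = 7.793934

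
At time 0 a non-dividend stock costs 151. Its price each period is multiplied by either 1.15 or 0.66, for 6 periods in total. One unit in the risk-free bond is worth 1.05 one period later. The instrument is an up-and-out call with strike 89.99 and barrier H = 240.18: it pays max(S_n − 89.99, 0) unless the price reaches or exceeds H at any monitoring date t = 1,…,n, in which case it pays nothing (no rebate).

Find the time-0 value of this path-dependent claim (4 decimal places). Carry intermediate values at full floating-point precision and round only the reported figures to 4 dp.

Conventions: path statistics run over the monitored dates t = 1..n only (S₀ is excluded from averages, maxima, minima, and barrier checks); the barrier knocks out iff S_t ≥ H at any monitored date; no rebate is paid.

price = 25.8667

Under the martingale measure an up-move has probability p* = 0.7959; value the claim as the probability-weighted average of per-path payoffs, discounted 6 periods at R = 1.05.
Enumerate all 2^6 = 64 price paths (U = up ×1.15, D = down ×0.66); each path with k up-moves has probability p*^k·(1−p*)^(6−k).
DDDDDD: M=99.6600, payoff=0.0000, prob=0.000072
UDDDDD: M=173.6500, payoff=0.0000, prob=0.000282
DUDDDD: M=114.6090, payoff=0.0000, prob=0.000282
UUDDDD: M=199.6975, payoff=0.0000, prob=0.001099
DDUDDD: M=99.6600, payoff=0.0000, prob=0.000282
UDUDDD: M=173.6500, payoff=0.0000, prob=0.001099
DUUDDD: M=131.8004, payoff=0.0000, prob=0.001099
UUUDDD: M=229.6521, payoff=0.0000, prob=0.004286
DDDUDD: M=99.6600, payoff=0.0000, prob=0.000282
UDDUDD: M=173.6500, payoff=0.0000, prob=0.001099
DUDUDD: M=114.6090, payoff=0.0000, prob=0.001099
UUDUDD: M=199.6975, payoff=0.0000, prob=0.004286
DDUUDD: M=99.6600, payoff=0.0000, prob=0.001099
UDUUDD: M=173.6500, payoff=0.0000, prob=0.004286
DUUUDD: M=151.5704, payoff=0.0000, prob=0.004286
UUUUDD: M=264.0999, payoff=0.0000, prob=0.016714
DDDDUD: M=99.6600, payoff=0.0000, prob=0.000282
UDDDUD: M=173.6500, payoff=0.0000, prob=0.001099
DUDDUD: M=114.6090, payoff=0.0000, prob=0.001099
UUDDUD: M=199.6975, payoff=0.0000, prob=0.004286
DDUDUD: M=99.6600, payoff=0.0000, prob=0.001099
UDUDUD: M=173.6500, payoff=0.0000, prob=0.004286
DUUDUD: M=131.8004, payoff=0.0000, prob=0.004286
UUUDUD: M=229.6521, payoff=25.0519, prob=0.016714
DDDUUD: M=99.6600, payoff=0.0000, prob=0.001099
UDDUUD: M=173.6500, payoff=0.0000, prob=0.004286
DUDUUD: M=114.6090, payoff=0.0000, prob=0.004286
UUDUUD: M=199.6975, payoff=25.0519, prob=0.016714
DDUUUD: M=100.0365, payoff=0.0000, prob=0.004286
UDUUUD: M=174.3060, payoff=25.0519, prob=0.016714
DUUUUD: M=174.3060, payoff=25.0519, prob=0.016714
UUUUUD: M=303.7149, payoff=0.0000, prob=0.065185
DDDDDU: M=99.6600, payoff=0.0000, prob=0.000282
UDDDDU: M=173.6500, payoff=0.0000, prob=0.001099
DUDDDU: M=114.6090, payoff=0.0000, prob=0.001099
UUDDDU: M=199.6975, payoff=0.0000, prob=0.004286
DDUDDU: M=99.6600, payoff=0.0000, prob=0.001099
UDUDDU: M=173.6500, payoff=0.0000, prob=0.004286
DUUDDU: M=131.8004, payoff=0.0000, prob=0.004286
UUUDDU: M=229.6521, payoff=25.0519, prob=0.016714
DDDUDU: M=99.6600, payoff=0.0000, prob=0.001099
UDDUDU: M=173.6500, payoff=0.0000, prob=0.004286
DUDUDU: M=114.6090, payoff=0.0000, prob=0.004286
UUDUDU: M=199.6975, payoff=25.0519, prob=0.016714
DDUUDU: M=99.6600, payoff=0.0000, prob=0.004286
UDUUDU: M=173.6500, payoff=25.0519, prob=0.016714
DUUUDU: M=151.5704, payoff=25.0519, prob=0.016714
UUUUDU: M=264.0999, payoff=0.0000, prob=0.065185
DDDDUU: M=99.6600, payoff=0.0000, prob=0.001099
UDDDUU: M=173.6500, payoff=0.0000, prob=0.004286
DUDDUU: M=114.6090, payoff=0.0000, prob=0.004286
UUDDUU: M=199.6975, payoff=25.0519, prob=0.016714
DDUDUU: M=99.6600, payoff=0.0000, prob=0.004286
UDUDUU: M=173.6500, payoff=25.0519, prob=0.016714
DUUDUU: M=131.8004, payoff=25.0519, prob=0.016714
UUUDUU: M=229.6521, payoff=110.4619, prob=0.065185
DDDUUU: M=99.6600, payoff=0.0000, prob=0.004286
UDDUUU: M=173.6500, payoff=25.0519, prob=0.016714
DUDUUU: M=115.0419, payoff=25.0519, prob=0.016714
UUDUUU: M=200.4519, payoff=110.4619, prob=0.065185
DDUUUU: M=115.0419, payoff=25.0519, prob=0.016714
UDUUUU: M=200.4519, payoff=110.4619, prob=0.065185
DUUUUU: M=200.4519, payoff=110.4619, prob=0.065185
UUUUUU: M=349.2722, payoff=0.0000, prob=0.254221
Price = Σ prob·payoff / R^6 = 34.663824 / 1.340096 = 25.8667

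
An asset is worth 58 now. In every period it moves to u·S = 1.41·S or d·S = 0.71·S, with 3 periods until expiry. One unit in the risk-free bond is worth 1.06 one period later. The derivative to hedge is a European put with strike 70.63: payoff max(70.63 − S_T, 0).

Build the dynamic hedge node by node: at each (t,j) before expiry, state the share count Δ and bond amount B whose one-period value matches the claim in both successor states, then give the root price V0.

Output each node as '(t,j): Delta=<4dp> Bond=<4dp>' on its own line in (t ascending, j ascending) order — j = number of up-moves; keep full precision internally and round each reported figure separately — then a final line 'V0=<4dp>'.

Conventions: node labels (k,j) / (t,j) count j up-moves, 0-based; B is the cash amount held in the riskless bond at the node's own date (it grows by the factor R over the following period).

(0,0): Delta=-0.4345 Bond=39.6907
(1,0): Delta=-0.8161 Bond=57.7872
(1,1): Delta=-0.2423 Bond=26.3570
(2,0): Delta=-1.0000 Bond=66.6321
(2,1): Delta=-0.7235 Bond=55.8769
(2,2): Delta=0.0000 Bond=0.0000
V0=14.4924

Arbitrage-free pricing uses the up-move probability p* = (R−d)/(u−d) = 0.5000, discounting each step at R = 1.06.
At maturity the claim pays: V(3,0)=49.8712, V(3,1)=29.4047, V(3,2)=0.0000, V(3,3)=0.0000
(2,0): S=29.2378. Δ = (V_up−V_dn)/(S_up−S_dn) = (29.4047−49.8712)/(41.2253−20.7588) = -1.0000. V = [p*·29.4047 + (1−p*)·49.8712]/1.06 = 37.3943. B = V − Δ·S = 66.6321.
(2,1): S=58.0638. Δ = (V_up−V_dn)/(S_up−S_dn) = (0.0000−29.4047)/(81.8700−41.2253) = -0.7235. V = [p*·0.0000 + (1−p*)·29.4047]/1.06 = 13.8701. B = V − Δ·S = 55.8769.
(2,2): S=115.3098. Δ = (V_up−V_dn)/(S_up−S_dn) = (0.0000−0.0000)/(162.5868−81.8700) = 0.0000. V = [p*·0.0000 + (1−p*)·0.0000]/1.06 = 0.0000. B = V − Δ·S = 0.0000.
(1,0): S=41.1800. Δ = (V_up−V_dn)/(S_up−S_dn) = (13.8701−37.3943)/(58.0638−29.2378) = -0.8161. V = [p*·13.8701 + (1−p*)·37.3943]/1.06 = 24.1813. B = V − Δ·S = 57.7872.
(1,1): S=81.7800. Δ = (V_up−V_dn)/(S_up−S_dn) = (0.0000−13.8701)/(115.3098−58.0638) = -0.2423. V = [p*·0.0000 + (1−p*)·13.8701]/1.06 = 6.5425. B = V − Δ·S = 26.3570.
(0,0): S=58.0000. Δ = (V_up−V_dn)/(S_up−S_dn) = (6.5425−24.1813)/(81.7800−41.1800) = -0.4345. V = [p*·6.5425 + (1−p*)·24.1813]/1.06 = 14.4924. B = V − Δ·S = 39.6907.
As a check, the time-0 holding Δ(0,0)·S0 + B(0,0) comes to 14.4924 — exactly V0.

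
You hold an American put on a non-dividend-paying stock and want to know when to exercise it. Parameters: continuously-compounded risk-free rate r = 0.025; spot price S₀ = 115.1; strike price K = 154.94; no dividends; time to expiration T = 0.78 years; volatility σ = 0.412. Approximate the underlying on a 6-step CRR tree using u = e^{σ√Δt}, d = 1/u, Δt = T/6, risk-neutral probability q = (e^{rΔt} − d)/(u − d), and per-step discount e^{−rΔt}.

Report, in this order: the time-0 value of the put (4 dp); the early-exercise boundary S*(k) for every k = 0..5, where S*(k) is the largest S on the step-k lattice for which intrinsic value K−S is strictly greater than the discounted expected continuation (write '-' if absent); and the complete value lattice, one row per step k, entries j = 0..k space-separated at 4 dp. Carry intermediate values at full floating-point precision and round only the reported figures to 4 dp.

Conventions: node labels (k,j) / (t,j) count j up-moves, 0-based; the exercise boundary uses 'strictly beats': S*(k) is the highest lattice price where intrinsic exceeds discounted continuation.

params: Δt=0.13000 u=1.16015 d=0.86196 q=0.47385 e^(-rΔt)=0.99676
t_6 payoffs: 107.7346 91.4040 69.4240 39.8400 0.0216 0.0000 0.0000
t_5: node(5,0) S=54.7654 payoff=100.1746 vs cont=99.6719 → 100.1746 [stop]  node(5,1) S=73.7112 payoff=81.2288 vs cont=80.7260 → 81.2288 [stop]  node(5,2) S=99.2114 payoff=55.7286 vs cont=55.2259 → 55.7286 [stop]  node(5,3) S=133.5332 payoff=21.4068 vs cont=20.9041 → 21.4068 [stop]  node(5,4) S=179.7285 payoff=0.0000 vs cont=0.0113 → 0.0113 [wait]  node(5,5) S=241.9049 payoff=0.0000 vs cont=0.0000 → 0.0000 [wait]  ⇒ S*(5)=133.5332
t_4: node(4,0) S=63.5360 payoff=91.4040 vs cont=90.9013 → 91.4040 [stop]  node(4,1) S=85.5160 payoff=69.4240 vs cont=68.9212 → 69.4240 [stop]  node(4,2) S=115.1000 payoff=39.8400 vs cont=39.3373 → 39.8400 [stop]  node(4,3) S=154.9184 payoff=0.0216 vs cont=11.2320 → 11.2320 [wait]  node(4,4) S=208.5119 payoff=0.0000 vs cont=0.0059 → 0.0059 [wait]  ⇒ S*(4)=115.1000
t_3: node(3,0) S=73.7112 payoff=81.2288 vs cont=80.7260 → 81.2288 [stop]  node(3,1) S=99.2114 payoff=55.7286 vs cont=55.2259 → 55.7286 [stop]  node(3,2) S=133.5332 payoff=21.4068 vs cont=26.1989 → 26.1989 [wait]  node(3,3) S=179.7285 payoff=0.0000 vs cont=5.8934 → 5.8934 [wait]  ⇒ S*(3)=99.2114
t_2: node(2,0) S=85.5160 payoff=69.4240 vs cont=68.9212 → 69.4240 [stop]  node(2,1) S=115.1000 payoff=39.8400 vs cont=41.6006 → 41.6006 [wait]  node(2,2) S=154.9184 payoff=0.0216 vs cont=16.5234 → 16.5234 [wait]  ⇒ S*(2)=85.5160
t_1: node(1,0) S=99.2114 payoff=55.7286 vs cont=56.0574 → 56.0574 [wait]  node(1,1) S=133.5332 payoff=21.4068 vs cont=29.6214 → 29.6214 [wait]  ⇒ S*(1)=-
t_0: node(0,0) S=115.1000 payoff=39.8400 vs cont=43.3895 → 43.3895 [wait]  ⇒ S*(0)=-

price = 43.3895
boundary = - - 85.5160 99.2114 115.1000 133.5332
tree:
43.3895
56.0574 29.6214
69.4240 41.6006 16.5234
81.2288 55.7286 26.1989 5.8934
91.4040 69.4240 39.8400 11.2320 0.0059
100.1746 81.2288 55.7286 21.4068 0.0113 0.0000
107.7346 91.4040 69.4240 39.8400 0.0216 0.0000 0.0000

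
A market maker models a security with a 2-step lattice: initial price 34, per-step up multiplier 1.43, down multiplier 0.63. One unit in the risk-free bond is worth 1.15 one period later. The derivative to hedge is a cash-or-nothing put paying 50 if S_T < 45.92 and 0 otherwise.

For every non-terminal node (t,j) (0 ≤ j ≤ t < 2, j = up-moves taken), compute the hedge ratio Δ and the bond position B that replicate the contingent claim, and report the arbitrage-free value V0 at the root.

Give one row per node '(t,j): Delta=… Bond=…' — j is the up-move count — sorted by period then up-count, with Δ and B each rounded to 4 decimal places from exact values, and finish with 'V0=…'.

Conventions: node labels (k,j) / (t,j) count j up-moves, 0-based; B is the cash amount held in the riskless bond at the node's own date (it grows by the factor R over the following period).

Risk-neutral probability p* = (R−d)/(u−d) = (1.15−0.63)/(1.43−0.63) = 0.6500.
Terminal payoffs: V(2,0)=50.0000, V(2,1)=50.0000, V(2,2)=0.0000
(1,0): S=21.4200. Δ = (V_up−V_dn)/(S_up−S_dn) = (50.0000−50.0000)/(30.6306−13.4946) = 0.0000. V = [p*·50.0000 + (1−p*)·50.0000]/1.15 = 43.4783. B = V − Δ·S = 43.4783.
(1,1): S=48.6200. Δ = (V_up−V_dn)/(S_up−S_dn) = (0.0000−50.0000)/(69.5266−30.6306) = -1.2855. V = [p*·0.0000 + (1−p*)·50.0000]/1.15 = 15.2174. B = V − Δ·S = 77.7174.
(0,0): S=34.0000. Δ = (V_up−V_dn)/(S_up−S_dn) = (15.2174−43.4783)/(48.6200−21.4200) = -1.0390. V = [p*·15.2174 + (1−p*)·43.4783]/1.15 = 21.8336. B = V − Δ·S = 57.1597.
Check: Δ(0,0)·S0 + B(0,0) = 21.8336 = V0.

(0,0): Delta=-1.0390 Bond=57.1597
(1,0): Delta=0.0000 Bond=43.4783
(1,1): Delta=-1.2855 Bond=77.7174
V0=21.8336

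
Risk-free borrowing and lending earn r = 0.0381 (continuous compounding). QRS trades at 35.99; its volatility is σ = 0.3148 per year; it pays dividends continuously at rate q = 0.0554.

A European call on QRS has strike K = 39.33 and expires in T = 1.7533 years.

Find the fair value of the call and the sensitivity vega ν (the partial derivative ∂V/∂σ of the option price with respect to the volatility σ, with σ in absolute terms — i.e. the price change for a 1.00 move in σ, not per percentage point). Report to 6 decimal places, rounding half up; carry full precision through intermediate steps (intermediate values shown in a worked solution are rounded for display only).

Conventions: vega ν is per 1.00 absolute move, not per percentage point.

σ√T = 0.3148·√1.7533 = 0.416834
d₁ = (ln(S/K) + (r−q+σ²/2)T) / (σ√T) = (ln(35.99/39.33) + (0.0381−0.0554+0.3148²/2)·1.7533) / 0.416834 = (-0.088746 + 0.056543) / 0.416834 = -0.077257
d₂ = d₁ − σ√T = -0.077257 − 0.416834 = -0.494091
e^{−rT} = 0.935382
e^{−qT} = 0.907435
N(d₁) = 0.469209,  N(d₂) = 0.310621
Call price V = S·e^{−qT}·N(d₁) − K·e^{−rT}·N(d₂) = 15.323726 − 11.427299 = 3.896428
φ(d₁) = (1/√(2π))·e^{−d₁²/2} = 0.397753
ν = S·e^{−qT}·φ(d₁)·√T = 17.200446

price = 3.896428
ν = 17.200446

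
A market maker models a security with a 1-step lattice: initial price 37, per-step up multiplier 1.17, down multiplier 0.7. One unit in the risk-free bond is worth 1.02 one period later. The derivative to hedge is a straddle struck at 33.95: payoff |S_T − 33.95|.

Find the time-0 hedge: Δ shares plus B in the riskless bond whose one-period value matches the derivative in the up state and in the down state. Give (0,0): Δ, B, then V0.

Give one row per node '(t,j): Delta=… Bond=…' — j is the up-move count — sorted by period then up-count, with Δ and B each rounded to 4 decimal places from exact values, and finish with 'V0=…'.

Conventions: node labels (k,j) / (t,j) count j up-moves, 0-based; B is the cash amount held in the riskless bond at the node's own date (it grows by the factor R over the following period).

(0,0): Delta=0.0742 Bond=6.0086
V0=8.7532

No-arbitrage ⇒ martingale measure with p* = (R−d)/(u−d) = 0.6809.
At maturity the claim pays: V(1,0)=8.0500, V(1,1)=9.3400
(0,0): S=37.0000. Δ = (V_up−V_dn)/(S_up−S_dn) = (9.3400−8.0500)/(43.2900−25.9000) = 0.0742. V = [p*·9.3400 + (1−p*)·8.0500]/1.02 = 8.7532. B = V − Δ·S = 6.0086.
Verification: the root portfolio costs Δ(0,0)·S0 + B(0,0) = 8.7532, matching V0.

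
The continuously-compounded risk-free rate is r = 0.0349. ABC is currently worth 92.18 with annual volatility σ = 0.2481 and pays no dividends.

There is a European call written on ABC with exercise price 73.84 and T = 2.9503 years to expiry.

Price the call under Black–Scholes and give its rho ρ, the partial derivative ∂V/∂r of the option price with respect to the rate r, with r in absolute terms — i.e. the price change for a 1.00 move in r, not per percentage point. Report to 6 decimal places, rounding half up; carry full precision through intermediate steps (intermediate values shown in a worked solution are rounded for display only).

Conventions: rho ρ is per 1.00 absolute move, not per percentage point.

price = 29.797139
ρ = 139.252995

σ√T = 0.2481·√2.9503 = 0.426147
d₁ = (ln(S/K) + (r+σ²/2)T) / (σ√T) = (ln(92.18/73.84) + (0.0349+0.2481²/2)·2.9503) / 0.426147 = (0.221843 + 0.193766) / 0.426147 = 0.975270
d₂ = d₁ − σ√T = 0.975270 − 0.426147 = 0.549123
e^{−rT} = 0.902158
N(d₁) = 0.835287,  N(d₂) = 0.708539
Call price V = S·N(d₁) − K·e^{−rT}·N(d₂) = 76.996744 − 47.199605 = 29.797139
ρ = K·T·e^{−rT}·N(d₂) = 139.252995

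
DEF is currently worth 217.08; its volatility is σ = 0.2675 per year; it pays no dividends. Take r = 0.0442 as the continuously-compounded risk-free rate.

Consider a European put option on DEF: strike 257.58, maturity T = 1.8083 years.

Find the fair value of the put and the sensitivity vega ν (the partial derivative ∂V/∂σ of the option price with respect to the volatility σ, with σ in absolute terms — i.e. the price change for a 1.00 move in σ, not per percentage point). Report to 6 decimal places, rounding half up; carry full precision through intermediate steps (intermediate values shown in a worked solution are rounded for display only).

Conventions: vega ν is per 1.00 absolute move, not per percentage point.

σ√T = 0.2675·√1.8083 = 0.359715
d₁ = (ln(S/K) + (r+σ²/2)T) / (σ√T) = (ln(217.08/257.58) + (0.0442+0.2675²/2)·1.8083) / 0.359715 = (-0.171064 + 0.144624) / 0.359715 = -0.073502
d₂ = d₁ − σ√T = -0.073502 − 0.359715 = -0.433218
e^{−rT} = 0.923184
N(−d₁) = 0.529297,  N(−d₂) = 0.667572
Put price V = K·e^{−rT}·N(−d₂) − S·N(−d₁) = 158.744354 − 114.899760 = 43.844594
φ(d₁) = (1/√(2π))·e^{−d₁²/2} = 0.397866
ν = S·φ(d₁)·√T = 116.142711

price = 43.844594
ν = 116.142711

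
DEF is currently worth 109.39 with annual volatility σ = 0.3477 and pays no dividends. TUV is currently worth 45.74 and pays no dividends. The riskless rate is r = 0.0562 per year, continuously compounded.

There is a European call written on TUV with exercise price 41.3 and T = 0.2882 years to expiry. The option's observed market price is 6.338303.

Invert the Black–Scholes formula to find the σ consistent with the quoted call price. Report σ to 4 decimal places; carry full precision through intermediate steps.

sigma = 0.3415

At σ = 0.3415 the Black–Scholes value reproduces the quote:
σ√T = 0.3415·√0.2882 = 0.183332
d₁ = (ln(S/K) + (r+σ²/2)T) / (σ√T) = (ln(45.74/41.3) + (0.0562+0.3415²/2)·0.2882) / 0.183332 = (0.102111 + 0.033002) / 0.183332 = 0.736985
d₂ = d₁ − σ√T = 0.736985 − 0.183332 = 0.553653
e^{−rT} = 0.983934
N(d₁) = 0.769434,  N(d₂) = 0.710092
V = S·N(d₁) − K·e^{−rT}·N(d₂) = 35.193926 − 28.855624 = 6.338303 (matching the quote); vega is positive throughout, so no other σ reproduces this price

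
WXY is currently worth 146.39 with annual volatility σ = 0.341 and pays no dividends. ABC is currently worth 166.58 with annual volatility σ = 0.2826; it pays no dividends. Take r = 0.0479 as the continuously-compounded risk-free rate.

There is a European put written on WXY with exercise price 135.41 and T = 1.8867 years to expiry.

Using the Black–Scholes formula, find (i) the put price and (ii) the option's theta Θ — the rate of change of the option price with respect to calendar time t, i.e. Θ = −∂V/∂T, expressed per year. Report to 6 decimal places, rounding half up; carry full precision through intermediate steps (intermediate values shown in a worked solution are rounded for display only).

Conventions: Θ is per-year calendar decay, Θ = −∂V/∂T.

price = 15.230472
Θ = -3.410670

σ√T = 0.341·√1.8867 = 0.468388
d₁ = (ln(S/K) + (r+σ²/2)T) / (σ√T) = (ln(146.39/135.41) + (0.0479+0.341²/2)·1.8867) / 0.468388 = (0.077967 + 0.200067) / 0.468388 = 0.593597
d₂ = d₁ − σ√T = 0.593597 − 0.468388 = 0.125209
e^{−rT} = 0.913590
N(−d₁) = 0.276391,  N(−d₂) = 0.450179
Put price V = K·e^{−rT}·N(−d₂) − S·N(−d₁) = 55.691332 − 40.460861 = 15.230472
φ(d₁) = (1/√(2π))·e^{−d₁²/2} = 0.334500
Θ = −S·φ(d₁)·σ/(2√T) + r·K·e^{−rT}·N(−d₂) = −6.078285 + 2.667615 = -3.410670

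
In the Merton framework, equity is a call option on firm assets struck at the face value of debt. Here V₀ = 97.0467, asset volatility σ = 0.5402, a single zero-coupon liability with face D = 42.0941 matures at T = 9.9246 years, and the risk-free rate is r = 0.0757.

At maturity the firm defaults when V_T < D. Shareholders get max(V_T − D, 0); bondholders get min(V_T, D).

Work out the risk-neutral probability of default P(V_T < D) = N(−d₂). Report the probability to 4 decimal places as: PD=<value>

Work the structural quantities from V₀ = 97.0467 against face 42.0941:
d₁ = [ln(V₀/D) + (r + σ²/2)T] / (σ√T)
   = [ln(97.0467/42.0941) + (0.0757 + 0.5·0.5402²)·9.9246] / (0.5402·√9.9246)
   = [0.835285 + 2.199371] / 1.701810 = 1.783193
d₂ = d₁ − σ√T = 1.783193 − 1.701810 = 0.081383
risk-neutral PD = N(−d₂) = N(-0.081383) = 0.467569

PD=0.4676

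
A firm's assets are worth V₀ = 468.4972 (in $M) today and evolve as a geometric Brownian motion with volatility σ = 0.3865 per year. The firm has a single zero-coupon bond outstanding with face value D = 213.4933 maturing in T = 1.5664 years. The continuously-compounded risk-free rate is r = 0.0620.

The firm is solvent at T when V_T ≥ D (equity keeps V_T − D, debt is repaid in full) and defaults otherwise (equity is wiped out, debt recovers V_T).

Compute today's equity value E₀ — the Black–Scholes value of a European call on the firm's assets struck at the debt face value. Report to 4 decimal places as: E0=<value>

E0=276.6701

With assets at 468.4972 and a single debt payment of 213.4933 at 1.5664 years:
d₁ = [ln(V₀/D) + (r + σ²/2)T] / (σ√T)
   = [ln(468.4972/213.4933) + (0.0620 + 0.5·0.3865²)·1.5664] / (0.3865·√1.5664)
   = [0.785925 + 0.214113] / 0.483728 = 2.067357
d₂ = d₁ − σ√T = 2.067357 − 0.483728 = 1.583630
N(d₁) = 0.980650,  N(d₂) = 0.943361,  e^(−rT) = 0.907450
E₀ = V₀·N(d₁) − D·e^(−rT)·N(d₂)
   = 468.4972·0.980650 − 213.4933·0.907450·0.943361 = 276.670094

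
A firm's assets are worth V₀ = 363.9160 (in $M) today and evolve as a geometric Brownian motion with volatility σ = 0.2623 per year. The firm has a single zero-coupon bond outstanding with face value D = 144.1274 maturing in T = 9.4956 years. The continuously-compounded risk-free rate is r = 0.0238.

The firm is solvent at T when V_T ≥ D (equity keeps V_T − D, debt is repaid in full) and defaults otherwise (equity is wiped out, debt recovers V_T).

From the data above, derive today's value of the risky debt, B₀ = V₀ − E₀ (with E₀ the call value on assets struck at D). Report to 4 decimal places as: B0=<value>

B0=109.5669

Work the structural quantities from V₀ = 363.9160 against face 144.1274:
d₁ = [ln(V₀/D) + (r + σ²/2)T] / (σ√T)
   = [ln(363.9160/144.1274) + (0.0238 + 0.5·0.2623²)·9.4956] / (0.2623·√9.4956)
   = [0.926225 + 0.552650] / 0.808276 = 1.829667
d₂ = d₁ − σ√T = 1.829667 − 0.808276 = 1.021392
N(d₁) = 0.966350,  N(d₂) = 0.846466,  e^(−rT) = 0.797722
E₀ = V₀·N(d₁) − D·e^(−rT)·N(d₂)
   = 363.9160·0.966350 − 144.1274·0.797722·0.846466 = 254.349108
B₀ = V₀ − E₀ = 363.9160 − 254.349108 = 109.566892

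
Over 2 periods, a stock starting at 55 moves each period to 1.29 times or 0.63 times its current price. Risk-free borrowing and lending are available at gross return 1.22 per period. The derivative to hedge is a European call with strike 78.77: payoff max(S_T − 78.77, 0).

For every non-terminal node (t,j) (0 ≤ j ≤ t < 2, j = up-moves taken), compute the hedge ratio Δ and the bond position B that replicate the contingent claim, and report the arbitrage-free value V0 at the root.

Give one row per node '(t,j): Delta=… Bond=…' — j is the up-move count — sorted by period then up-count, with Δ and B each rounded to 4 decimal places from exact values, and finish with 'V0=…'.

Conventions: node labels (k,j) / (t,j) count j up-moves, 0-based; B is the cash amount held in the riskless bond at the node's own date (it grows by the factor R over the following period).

The replicating-portfolio and risk-neutral prices coincide; use p* = (1.22−0.63)/(1.29−0.63) = 0.8939 for the latter.
Terminal payoffs: V(2,0)=0.0000, V(2,1)=0.0000, V(2,2)=12.7555
(1,0): S=34.6500. Δ = (V_up−V_dn)/(S_up−S_dn) = (0.0000−0.0000)/(44.6985−21.8295) = 0.0000. V = [p*·0.0000 + (1−p*)·0.0000]/1.22 = 0.0000. B = V − Δ·S = 0.0000.
(1,1): S=70.9500. Δ = (V_up−V_dn)/(S_up−S_dn) = (12.7555−0.0000)/(91.5255−44.6985) = 0.2724. V = [p*·12.7555 + (1−p*)·0.0000]/1.22 = 9.3464. B = V − Δ·S = -9.9801.
(0,0): S=55.0000. Δ = (V_up−V_dn)/(S_up−S_dn) = (9.3464−0.0000)/(70.9500−34.6500) = 0.2575. V = [p*·9.3464 + (1−p*)·0.0000]/1.22 = 6.8485. B = V − Δ·S = -7.3128.
As a check, the time-0 holding Δ(0,0)·S0 + B(0,0) comes to 6.8485 — exactly V0.

(0,0): Delta=0.2575 Bond=-7.3128
(1,0): Delta=0.0000 Bond=0.0000
(1,1): Delta=0.2724 Bond=-9.9801
V0=6.8485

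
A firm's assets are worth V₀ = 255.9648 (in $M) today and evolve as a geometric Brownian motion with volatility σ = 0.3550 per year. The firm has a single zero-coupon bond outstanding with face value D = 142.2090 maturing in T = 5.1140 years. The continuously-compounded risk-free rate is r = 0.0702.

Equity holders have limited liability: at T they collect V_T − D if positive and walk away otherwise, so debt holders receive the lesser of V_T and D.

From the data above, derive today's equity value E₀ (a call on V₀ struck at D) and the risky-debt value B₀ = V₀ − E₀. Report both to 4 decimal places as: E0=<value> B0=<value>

With assets at 255.9648 and a single debt payment of 142.2090 at 5.1140 years:
d₁ = [ln(V₀/D) + (r + σ²/2)T] / (σ√T)
   = [ln(255.9648/142.2090) + (0.0702 + 0.5·0.3550²)·5.1140] / (0.3550·√5.1140)
   = [0.587742 + 0.681249] / 0.802802 = 1.580701
d₂ = d₁ − σ√T = 1.580701 − 0.802802 = 0.777899
N(d₁) = 0.943027,  N(d₂) = 0.781686,  e^(−rT) = 0.698372
E₀ = V₀·N(d₁) − D·e^(−rT)·N(d₂)
   = 255.9648·0.943027 − 142.2090·0.698372·0.781686 = 163.748686
B₀ = V₀ − E₀ = 255.9648 − 163.748686 = 92.216114

E0=163.7487 B0=92.2161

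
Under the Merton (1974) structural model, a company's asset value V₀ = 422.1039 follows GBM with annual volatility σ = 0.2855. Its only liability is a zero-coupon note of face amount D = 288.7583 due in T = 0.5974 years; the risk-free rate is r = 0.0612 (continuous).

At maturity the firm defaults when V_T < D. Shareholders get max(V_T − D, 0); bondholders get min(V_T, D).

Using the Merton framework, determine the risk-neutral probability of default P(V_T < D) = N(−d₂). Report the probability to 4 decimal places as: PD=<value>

With assets at 422.1039 and a single debt payment of 288.7583 at 0.5974 years:
d₁ = [ln(V₀/D) + (r + σ²/2)T] / (σ√T)
   = [ln(422.1039/288.7583) + (0.0612 + 0.5·0.2855²)·0.5974] / (0.2855·√0.5974)
   = [0.379661 + 0.060908] / 0.220668 = 1.996529
d₂ = d₁ − σ√T = 1.996529 − 0.220668 = 1.775862
risk-neutral PD = N(−d₂) = N(-1.775862) = 0.037878

PD=0.0379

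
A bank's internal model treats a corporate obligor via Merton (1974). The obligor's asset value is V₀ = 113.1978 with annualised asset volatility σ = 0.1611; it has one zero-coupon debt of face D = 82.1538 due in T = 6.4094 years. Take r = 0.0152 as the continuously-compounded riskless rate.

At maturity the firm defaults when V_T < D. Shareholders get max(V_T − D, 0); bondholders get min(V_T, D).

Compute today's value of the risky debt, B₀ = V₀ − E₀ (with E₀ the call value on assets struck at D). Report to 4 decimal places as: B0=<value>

Work the structural quantities from V₀ = 113.1978 against face 82.1538:
d₁ = [ln(V₀/D) + (r + σ²/2)T] / (σ√T)
   = [ln(113.1978/82.1538) + (0.0152 + 0.5·0.1611²)·6.4094] / (0.1611·√6.4094)
   = [0.320544 + 0.180595] / 0.407854 = 1.228722
d₂ = d₁ − σ√T = 1.228722 − 0.407854 = 0.820869
N(d₁) = 0.890412,  N(d₂) = 0.794140,  e^(−rT) = 0.907172
E₀ = V₀·N(d₁) − D·e^(−rT)·N(d₂)
   = 113.1978·0.890412 − 82.1538·0.907172·0.794140 = 41.607332
B₀ = V₀ − E₀ = 113.1978 − 41.607332 = 71.590468

B0=71.5905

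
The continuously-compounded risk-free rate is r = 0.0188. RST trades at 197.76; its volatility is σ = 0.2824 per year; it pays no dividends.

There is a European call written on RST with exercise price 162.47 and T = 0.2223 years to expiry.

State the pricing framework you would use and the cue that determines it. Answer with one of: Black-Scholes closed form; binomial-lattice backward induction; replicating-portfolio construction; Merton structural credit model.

Key observation: everything needed for the exact continuous-time valuation of the European call on RST (strike 162.47) is given, and no feature rules the closed form out.

framework: Black-Scholes closed form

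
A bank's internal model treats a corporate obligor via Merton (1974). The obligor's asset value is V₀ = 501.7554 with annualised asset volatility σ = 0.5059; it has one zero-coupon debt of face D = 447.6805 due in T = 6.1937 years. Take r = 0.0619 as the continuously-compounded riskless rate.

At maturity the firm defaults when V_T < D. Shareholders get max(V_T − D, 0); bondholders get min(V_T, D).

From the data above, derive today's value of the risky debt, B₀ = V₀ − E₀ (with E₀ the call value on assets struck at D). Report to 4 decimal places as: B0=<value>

B0=200.9362

Apply the equity-as-call identities (strike 447.6805, horizon 6.1937 years):
d₁ = [ln(V₀/D) + (r + σ²/2)T] / (σ√T)
   = [ln(501.7554/447.6805) + (0.0619 + 0.5·0.5059²)·6.1937] / (0.5059·√6.1937)
   = [0.114033 + 1.175982] / 1.259041 = 1.024601
d₂ = d₁ − σ√T = 1.024601 − 1.259041 = -0.234439
N(d₁) = 0.847224,  N(d₂) = 0.407322,  e^(−rT) = 0.681547
E₀ = V₀·N(d₁) − D·e^(−rT)·N(d₂)
   = 501.7554·0.847224 − 447.6805·0.681547·0.407322 = 300.819217
B₀ = V₀ − E₀ = 501.7554 − 300.819217 = 200.936183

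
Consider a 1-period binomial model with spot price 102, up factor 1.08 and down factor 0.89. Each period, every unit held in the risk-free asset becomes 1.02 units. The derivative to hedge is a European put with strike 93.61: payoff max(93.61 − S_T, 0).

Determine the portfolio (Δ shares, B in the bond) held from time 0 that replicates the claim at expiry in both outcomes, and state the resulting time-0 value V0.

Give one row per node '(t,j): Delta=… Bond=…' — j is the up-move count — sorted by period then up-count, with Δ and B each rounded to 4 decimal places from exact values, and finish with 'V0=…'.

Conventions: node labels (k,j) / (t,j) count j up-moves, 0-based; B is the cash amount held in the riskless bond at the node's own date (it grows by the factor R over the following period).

Arbitrage-free pricing uses the up-move probability p* = (R−d)/(u−d) = 0.6842, discounting each step at R = 1.02.
Payoffs at expiry: V(1,0)=2.8300, V(1,1)=0.0000
Node (0,0) S=102.0000: V=(p*·0.0000+(1−p*)·2.8300)/1.02=0.8762; Δ=(0.0000−2.8300)/(110.1600−90.7800)=-0.1460; B=V−Δ·S=15.7709
Sanity check at the root: Δ(0,0)·S0 + B(0,0) reproduces V0 = 0.8762.

(0,0): Delta=-0.1460 Bond=15.7709
V0=0.8762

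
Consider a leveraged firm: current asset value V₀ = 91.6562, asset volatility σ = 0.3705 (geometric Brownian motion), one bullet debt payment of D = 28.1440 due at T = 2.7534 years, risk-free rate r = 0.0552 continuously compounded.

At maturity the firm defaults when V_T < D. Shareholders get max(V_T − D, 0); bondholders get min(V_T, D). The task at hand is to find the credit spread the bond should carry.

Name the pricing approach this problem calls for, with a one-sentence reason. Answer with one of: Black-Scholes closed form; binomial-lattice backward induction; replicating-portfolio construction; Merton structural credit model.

framework: Merton structural credit model

Key observation: the asked-for credit quantity lives on the firm's capital structure — asset value, asset volatility, debt face 28.1440 — which is the structural model's domain.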